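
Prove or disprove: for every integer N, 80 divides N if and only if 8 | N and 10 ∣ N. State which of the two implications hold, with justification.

Forward direction. If 80 ∣ N, write N = 80q. Since 80 = 10·8, N = 8·(10q), so 8 ∣ N; and since 80 = 8·10, N = 10·(8q), so 10 ∣ N.

Converse. This fails: take N = 40. Both 8 ∣ 40 and 10 ∣ 40, yet 40 is not a multiple of 80 (since 40 = 0·80 + 40), so 80 ∤ 40.

The forward direction holds; the converse fails.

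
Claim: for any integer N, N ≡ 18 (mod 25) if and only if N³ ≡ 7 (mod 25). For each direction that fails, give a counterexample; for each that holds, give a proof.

(⇐) Suppose N³ ≡ 7 (mod 25). The only residue r in {0, …, 24} with r³ ≡ 7 (mod 25) is r = 18, so N ≡ 18 (mod 25).

(⇒) Suppose N ≡ 18 (mod 25). Write N = 25j + 18. Then (25j + 18)³ = 15625j³ + 33750j² + 24300j + 5832 = 25(625j³ + 1350j² + 972j + 233) + 7, so N³ ≡ 7 (mod 25).

Equivalent; both directions hold.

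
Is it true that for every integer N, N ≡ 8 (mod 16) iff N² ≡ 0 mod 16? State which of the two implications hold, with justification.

Only the forward direction holds.

(⟹) Suppose N ≡ 8 (mod 16). Write N = 16j + 8. Then (16j + 8)² = 256j² + 256j + 64 = 16(16j² + 16j + 4) + 0, so N² ≡ 0 (mod 16).

(⟸) This fails: take N = 0. Then 0² = 0 ≡ 0 (mod 16), yet 0 ≡ 0 (mod 16), not 8.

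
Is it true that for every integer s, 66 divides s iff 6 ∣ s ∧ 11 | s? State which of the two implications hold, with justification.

(⇐) Suppose 6 ∣ s and 11 ∣ s. Any common multiple of 6 and 11 is a multiple of their lcm; here gcd(6, 11) = 1, so lcm(6, 11) = 6·11 = 66, so 66 ∣ s.

(⇒) If 66 ∣ s, write s = 66q. Since 66 = 11·6, s = 6·(11q), so 6 ∣ s; and since 66 = 6·11, s = 11·(6q), so 11 ∣ s.

The biconditional holds.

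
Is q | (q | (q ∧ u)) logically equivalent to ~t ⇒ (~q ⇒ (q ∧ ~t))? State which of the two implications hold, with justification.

Only the forward direction holds.

Converse. This fails. Under q = F, u = F, t = T, the left side is false but the right side is true.

Forward direction. Assume the antecedent. If q is true, ~t ⇒ (~q ⇒ (q ∧ ~t)) reduces to true regardless of the other variables. If q is false, the antecedent cannot hold. Either way ~t ⇒ (~q ⇒ (q ∧ ~t)) holds.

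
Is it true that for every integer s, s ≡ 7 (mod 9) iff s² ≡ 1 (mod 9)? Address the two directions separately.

Neither direction holds.

Forward direction. This fails: take s = 7. Then 7 ≡ 7 (mod 9), but 7² = 49 ≡ 4 (mod 9), not 1.

Converse. This fails: take s = 1. Then 1² = 1 ≡ 1 (mod 9), yet 1 ≡ 1 (mod 9), not 7.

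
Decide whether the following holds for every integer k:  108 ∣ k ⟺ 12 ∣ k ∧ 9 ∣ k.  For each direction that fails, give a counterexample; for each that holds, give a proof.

(⇒) If 108 ∣ k, write k = 108q. Since 108 = 9·12, k = 12·(9q), so 12 ∣ k; and since 108 = 12·9, k = 9·(12q), so 9 ∣ k.

(⇐) This fails: take k = 36. Both 12 ∣ 36 and 9 ∣ 36, yet 36 is not a multiple of 108 (since 36 = 0·108 + 36), so 108 ∤ 36.

Only the forward implication holds.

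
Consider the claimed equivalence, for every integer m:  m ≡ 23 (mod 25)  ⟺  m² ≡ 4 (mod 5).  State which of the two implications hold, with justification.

(⇒) Suppose m ≡ 23 (mod 25). Then m² ≡ 23² = 529 (mod 25), and since 5 ∣ 25, also m² ≡ 4 (mod 5).

(⇐) This fails: take m = 2. Then 2² = 4 ≡ 4 (mod 5), yet 2 ≡ 2 (mod 25), not 23.

Only the forward direction holds.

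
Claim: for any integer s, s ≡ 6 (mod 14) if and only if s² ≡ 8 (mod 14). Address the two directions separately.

The forward direction holds; the converse fails.

(⟸) This fails: take s = 8. Then 8² = 64 ≡ 8 (mod 14), yet 8 ≡ 8 (mod 14), not 6.

(⟹) Suppose s ≡ 6 (mod 14). Write s = 14j + 6. Then (14j + 6)² = 196j² + 168j + 36 = 14(14j² + 12j + 2) + 8, so s² ≡ 8 (mod 14).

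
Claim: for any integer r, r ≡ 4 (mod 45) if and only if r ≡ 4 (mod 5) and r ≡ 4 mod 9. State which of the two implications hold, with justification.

(⟹) Suppose r ≡ 4 (mod 45); write r = 45j + 4. Since 5 ∣ 45, reducing mod 5 gives r ≡ 4 (mod 5); since 9 ∣ 45, reducing mod 9 gives r ≡ 4 (mod 9).

(⟸) Conversely, if r ≡ 4 (mod 5) and r ≡ 4 (mod 9), then by the Chinese remainder theorem r ≡ 4 (mod 45). This is exactly r ≡ 4 (mod 45).

Equivalent; both directions hold.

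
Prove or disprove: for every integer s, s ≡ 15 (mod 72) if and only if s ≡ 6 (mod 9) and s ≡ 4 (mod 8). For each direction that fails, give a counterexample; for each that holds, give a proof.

Forward direction. This fails: s = 15 gives 15 ≡ 15 (mod 72) but 15 ≡ 7 (mod 8), so the conjunction on the right does not hold.

Converse. This fails: s = 60 satisfies both congruences on the right (60 ≡ 6 mod 9 and 60 ≡ 4 mod 8) yet 60 ≡ 60 (mod 72), not 15.

(⇒) fails and (⇐) fails.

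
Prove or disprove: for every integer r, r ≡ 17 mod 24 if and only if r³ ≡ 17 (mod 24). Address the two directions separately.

Both directions hold; the statement is true.

[⇒] Suppose r ≡ 17 mod 24. Write r = 24j + 17. Then (24j + 17)³ = 13824j³ + 29376j² + 20808j + 4913 = 24(576j³ + 1224j² + 867j + 204) + 17, so r³ ≡ 17 (mod 24).

[⇐] Conversely, suppose r³ ≡ 17 (mod 24). The only residue r in {0, …, 23} with r³ ≡ 17 (mod 24) is r = 17, so r ≡ 17 (mod 24).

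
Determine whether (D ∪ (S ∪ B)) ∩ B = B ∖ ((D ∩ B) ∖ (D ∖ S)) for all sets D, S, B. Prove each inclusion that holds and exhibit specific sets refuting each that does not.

(⊆) fails; (⊇) holds.

(⊆) This inclusion fails. Take D = {1}, S = {1}, B = {1}; then 1 ∈ (D ∪ (S ∪ B)) ∩ B but 1 ∉ B ∖ ((D ∩ B) ∖ (D ∖ S)).

(⊇) Let x ∈ B ∖ ((D ∩ B) ∖ (D ∖ S)). Then either x ∈ B and x ∉ D, S; or x ∈ D ∩ B and x ∉ S; or x ∈ S ∩ B and x ∉ D. In each case x ∈ (D ∪ (S ∪ B)) ∩ B, so B ∖ ((D ∩ B) ∖ (D ∖ S)) ⊆ (D ∪ (S ∪ B)) ∩ B.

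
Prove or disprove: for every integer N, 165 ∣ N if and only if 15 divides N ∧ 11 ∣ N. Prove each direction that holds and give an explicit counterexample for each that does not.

Forward direction. If 165 ∣ N, write N = 165q. Since 165 = 11·15, N = 15·(11q), so 15 ∣ N; and since 165 = 15·11, N = 11·(15q), so 11 ∣ N.

Converse. Suppose 15 ∣ N and 11 ∣ N. Any common multiple of 15 and 11 is a multiple of their lcm; here gcd(15, 11) = 1, so lcm(15, 11) = 15·11 = 165, so 165 ∣ N.

Both implications hold.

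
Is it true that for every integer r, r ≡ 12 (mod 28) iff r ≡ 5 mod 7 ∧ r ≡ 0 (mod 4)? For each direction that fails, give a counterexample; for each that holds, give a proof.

Forward direction. Suppose r ≡ 12 (mod 28); write r = 28j + 12. Since 7 ∣ 28, reducing mod 7 gives r ≡ 12 ≡ 5 (mod 7); since 4 ∣ 28, reducing mod 4 gives r ≡ 12 ≡ 0 (mod 4).

Converse. If r ≡ 5 (mod 7) and r ≡ 0 (mod 4), then by the Chinese remainder theorem r ≡ 12 (mod 28). This is exactly r ≡ 12 (mod 28).

Both directions hold; the statement is true.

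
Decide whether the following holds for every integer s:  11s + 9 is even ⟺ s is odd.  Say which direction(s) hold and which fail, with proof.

Both implications hold.

(→) Suppose 11s + 9 is even. Since 11 is odd, 11s and s have the same parity, so 11s + 9 ≡ s + 9 (mod 2). As 9 is odd, 11s + 9 is even exactly when s is odd. Thus s is odd.

(←) Conversely, suppose s is odd; write s = 2j + 1. Then 11s + 9 = 11·(2j + 1) + 9 = 2·11j + 20, which is even.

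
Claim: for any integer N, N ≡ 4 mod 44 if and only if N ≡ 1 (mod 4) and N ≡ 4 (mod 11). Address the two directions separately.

Both directions fail.

(⟹) This fails: N = 4 gives 4 ≡ 4 (mod 44) but 4 ≡ 0 (mod 4), so the conjunction on the right does not hold.

(⟸) This fails: N = 37 satisfies both congruences on the right (37 ≡ 1 mod 4 and 37 ≡ 4 mod 11) yet 37 ≡ 37 (mod 44), not 4.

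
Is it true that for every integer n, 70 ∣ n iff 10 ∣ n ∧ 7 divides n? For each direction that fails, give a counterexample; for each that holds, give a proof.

Both implications hold.

(⇐) Suppose 10 ∣ n and 7 ∣ n. Any common multiple of 10 and 7 is a multiple of their lcm; here gcd(10, 7) = 1, so lcm(10, 7) = 10·7 = 70, so 70 ∣ n.

(⇒) If 70 ∣ n, write n = 70q. Since 70 = 7·10, n = 10·(7q), so 10 ∣ n; and since 70 = 10·7, n = 7·(10q), so 7 ∣ n.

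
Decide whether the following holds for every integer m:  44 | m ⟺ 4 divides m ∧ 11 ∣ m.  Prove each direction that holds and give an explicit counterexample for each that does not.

(⟹) If 44 ∣ m, write m = 44q. Since 44 = 11·4, m = 4·(11q), so 4 ∣ m; and since 44 = 4·11, m = 11·(4q), so 11 ∣ m.

(⟸) Suppose 4 ∣ m and 11 ∣ m. Any common multiple of 4 and 11 is a multiple of their lcm; here gcd(4, 11) = 1, so lcm(4, 11) = 4·11 = 44, so 44 ∣ m.

Equivalent; both directions hold.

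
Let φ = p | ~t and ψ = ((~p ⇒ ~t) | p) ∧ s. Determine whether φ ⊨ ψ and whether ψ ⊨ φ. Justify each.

Only the converse holds.

(⟸) Assume the antecedent. If p is true, p | ~t reduces to true regardless of the other variables. If p is false, the antecedent forces (p = F, t = F, s = T), and p | ~t holds there. Either way p | ~t holds.

(⟹) This fails. Under p = F, t = F, s = F, the left side is true but the right side is false.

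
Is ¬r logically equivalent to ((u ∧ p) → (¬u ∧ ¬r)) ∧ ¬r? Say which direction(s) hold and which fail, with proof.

Not equivalent: only (⇐) holds.

(→) This fails. Under u = T, r = F, p = T, the left side is true but the right side is false.

(←) Assume the antecedent. If u is true, the antecedent forces (u = T, r = F, p = F), and ¬r holds there. If u is false, the antecedent forces (u = F, r = F, p = F) or (u = F, r = F, p = T), and ¬r holds there. Either way ¬r holds.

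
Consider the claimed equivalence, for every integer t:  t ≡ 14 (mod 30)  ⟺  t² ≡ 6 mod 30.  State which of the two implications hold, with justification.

(⟹) This fails: take t = 14. Then 14 ≡ 14 (mod 30), but 14² = 196 ≡ 16 (mod 30), not 6.

(⟸) This fails: take t = 6. Then 6² = 36 ≡ 6 (mod 30), yet 6 ≡ 6 (mod 30), not 14.

Both directions fail.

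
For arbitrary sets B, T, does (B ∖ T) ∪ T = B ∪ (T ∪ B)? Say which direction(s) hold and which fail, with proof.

Both inclusions hold; the sets are equal.

(⊆) Let x ∈ (B ∖ T) ∪ T. Then either x ∈ B and x ∉ T; or x ∈ T and x ∉ B; or x ∈ B ∩ T. In each case x ∈ B ∪ (T ∪ B), so (B ∖ T) ∪ T ⊆ B ∪ (T ∪ B).

(⊇) Let x ∈ B ∪ (T ∪ B). Then either x ∈ B and x ∉ T; or x ∈ T and x ∉ B; or x ∈ B ∩ T. In each case x ∈ (B ∖ T) ∪ T, so B ∪ (T ∪ B) ⊆ (B ∖ T) ∪ T.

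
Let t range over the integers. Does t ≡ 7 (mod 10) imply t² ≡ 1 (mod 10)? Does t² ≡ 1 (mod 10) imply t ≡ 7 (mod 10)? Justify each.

(⇒) fails and (⇐) fails.

Forward direction. This fails: take t = 7. Then 7 ≡ 7 (mod 10), but 7² = 49 ≡ 9 (mod 10), not 1.

Converse. This fails: take t = 1. Then 1² = 1 ≡ 1 (mod 10), yet 1 ≡ 1 (mod 10), not 7.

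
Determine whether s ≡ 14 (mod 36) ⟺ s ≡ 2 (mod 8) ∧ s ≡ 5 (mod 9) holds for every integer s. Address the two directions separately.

(⇒) fails; (⇐) holds.

(⟸) If s ≡ 2 (mod 8) and s ≡ 5 (mod 9), then by the Chinese remainder theorem s ≡ 50 (mod 72). Since 50 ≡ 14 (mod 36) and 36 ∣ 72, we get s ≡ 14 (mod 36).

(⟹) This fails: s = 14 gives 14 ≡ 14 (mod 36) but 14 ≡ 6 (mod 8), so the conjunction on the right does not hold.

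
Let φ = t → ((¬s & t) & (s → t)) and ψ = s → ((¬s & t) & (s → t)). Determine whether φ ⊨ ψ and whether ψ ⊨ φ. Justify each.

(⇒) fails; (⇐) holds.

(→) This fails. Under s = T, t = F, the left side is true but the right side is false.

(←) Assume the antecedent. If s is true, the antecedent cannot hold. If s is false, t → ((¬s & t) & (s → t)) reduces to true regardless of the other variables. Either way t → ((¬s & t) & (s → t)) holds.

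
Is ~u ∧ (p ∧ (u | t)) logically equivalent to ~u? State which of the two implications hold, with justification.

Only the forward direction holds.

Forward direction. Assume the antecedent. If p is true, the antecedent forces (p = T, u = F, t = T), and ~u holds there. If p is false, the antecedent cannot hold. Either way ~u holds.

Converse. This fails. Under p = F, u = F, t = F, the left side is false but the right side is true.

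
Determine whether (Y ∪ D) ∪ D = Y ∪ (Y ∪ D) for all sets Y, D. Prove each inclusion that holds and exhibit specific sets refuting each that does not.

(⟹) Let x ∈ (Y ∪ D) ∪ D. Then either x ∈ Y and x ∉ D; or x ∈ D and x ∉ Y; or x ∈ Y ∩ D. In each case x ∈ Y ∪ (Y ∪ D), so (Y ∪ D) ∪ D ⊆ Y ∪ (Y ∪ D).

(⟸) Let x ∈ Y ∪ (Y ∪ D). Then either x ∈ Y and x ∉ D; or x ∈ D and x ∉ Y; or x ∈ Y ∩ D. In each case x ∈ (Y ∪ D) ∪ D, so Y ∪ (Y ∪ D) ⊆ (Y ∪ D) ∪ D.

Both inclusions hold; the sets are equal.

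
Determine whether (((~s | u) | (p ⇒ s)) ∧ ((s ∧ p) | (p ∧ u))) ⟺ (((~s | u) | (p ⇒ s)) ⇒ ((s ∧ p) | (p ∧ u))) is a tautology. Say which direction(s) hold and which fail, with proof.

[⇒] Assume the antecedent. If s is true, the antecedent forces (p = T, s = T, u = F) or (p = T, s = T, u = T), and the consequent holds there. If s is false, the antecedent forces (p = T, s = F, u = T), and the consequent holds there. Either way the consequent holds.

[⇐] Assume the antecedent. If s is true, the antecedent forces (p = T, s = T, u = F) or (p = T, s = T, u = T), and the consequent holds there. If s is false, the antecedent forces (p = T, s = F, u = T), and the consequent holds there. Either way the consequent holds.

The biconditional holds.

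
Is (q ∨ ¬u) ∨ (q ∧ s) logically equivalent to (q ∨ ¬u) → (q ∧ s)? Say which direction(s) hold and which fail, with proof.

(→) This fails. Under s = F, u = F, q = F, the left side is true but the right side is false.

(←) This fails. Under s = F, u = T, q = F, the left side is false but the right side is true.

Neither direction holds.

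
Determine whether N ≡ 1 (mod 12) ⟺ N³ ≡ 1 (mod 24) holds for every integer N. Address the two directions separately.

[⇐] The residues r modulo 24 with r³ ≡ 1 (mod 24) are exactly {1}, and each is ≡ 1 (mod 12).

[⇒] This fails: take N = 13. Then 13 ≡ 1 (mod 12), but 13³ = 2197 ≡ 13 (mod 24), not 1.

Only the converse holds.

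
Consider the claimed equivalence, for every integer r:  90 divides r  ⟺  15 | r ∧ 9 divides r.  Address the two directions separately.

(⟹) If 90 ∣ r, write r = 90q. Since 90 = 6·15, r = 15·(6q), so 15 ∣ r; and since 90 = 10·9, r = 9·(10q), so 9 ∣ r.

(⟸) This fails: take r = 45. Both 15 ∣ 45 and 9 ∣ 45, yet 45 is not a multiple of 90 (since 45 = 0·90 + 45), so 90 ∤ 45.

(⇒) holds; (⇐) fails.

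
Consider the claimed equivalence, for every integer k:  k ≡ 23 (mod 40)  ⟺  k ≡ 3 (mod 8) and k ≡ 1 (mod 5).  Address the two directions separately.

(⟹) This fails: k = 23 gives 23 ≡ 23 (mod 40) but 23 ≡ 7 (mod 8), so the conjunction on the right does not hold.

(⟸) This fails: k = 11 satisfies both congruences on the right (11 ≡ 3 mod 8 and 11 ≡ 1 mod 5) yet 11 ≡ 11 (mod 40), not 23.

Both directions fail.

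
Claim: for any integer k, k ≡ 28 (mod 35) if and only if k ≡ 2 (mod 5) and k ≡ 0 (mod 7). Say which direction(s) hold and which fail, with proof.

[⇒] This fails: k = 28 gives 28 ≡ 28 (mod 35) but 28 ≡ 3 (mod 5), so the conjunction on the right does not hold.

[⇐] This fails: k = 7 satisfies both congruences on the right (7 ≡ 2 mod 5 and 7 ≡ 0 mod 7) yet 7 ≡ 7 (mod 35), not 28.

Neither direction holds.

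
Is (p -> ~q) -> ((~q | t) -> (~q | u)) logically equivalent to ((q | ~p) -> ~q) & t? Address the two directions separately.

(⟹) This fails. Under p = F, t = F, u = F, q = F, the left side is true but the right side is false.

(⟸) Assume the antecedent. If p is true, the consequent reduces to true regardless of the other variables. If p is false, the antecedent forces (p = F, t = T, u = F, q = F) or (p = F, t = T, u = T, q = F), and the consequent holds there. Either way the consequent holds.

(⇒) fails; (⇐) holds.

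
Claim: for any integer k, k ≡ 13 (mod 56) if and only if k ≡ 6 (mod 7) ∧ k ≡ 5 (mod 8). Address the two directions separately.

Both implications hold.

(→) Suppose k ≡ 13 (mod 56); write k = 56j + 13. Since 7 ∣ 56, reducing mod 7 gives k ≡ 13 ≡ 6 (mod 7); since 8 ∣ 56, reducing mod 8 gives k ≡ 13 ≡ 5 (mod 8).

(←) Conversely, if k ≡ 6 (mod 7) and k ≡ 5 (mod 8), then by the Chinese remainder theorem k ≡ 13 (mod 56). This is exactly k ≡ 13 (mod 56).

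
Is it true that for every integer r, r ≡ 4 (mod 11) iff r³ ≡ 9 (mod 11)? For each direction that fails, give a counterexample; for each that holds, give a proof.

Both implications hold.

Forward direction. Suppose r ≡ 4 (mod 11). Write r = 11j + 4. Then (11j + 4)³ = 1331j³ + 1452j² + 528j + 64 = 11(121j³ + 132j² + 48j + 5) + 9, so r³ ≡ 9 (mod 11).

Converse. Suppose r³ ≡ 9 (mod 11). The only residue r in {0, …, 10} with r³ ≡ 9 (mod 11) is r = 4, so r ≡ 4 (mod 11).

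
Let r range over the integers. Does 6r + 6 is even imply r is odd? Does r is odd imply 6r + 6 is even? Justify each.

Only the reverse direction holds.

(←) Suppose r is odd. Since 6 is even, 6r is even for every r, so 6r + 6 has the same parity as 6, which is even. Hence 6r + 6 is even.

(→) This fails: take r = 2. Then 6r + 6 = 18, which is even, yet r = 2 is even, not odd.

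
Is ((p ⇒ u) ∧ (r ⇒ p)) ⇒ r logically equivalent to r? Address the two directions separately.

[⇒] This fails. Under r = F, p = T, u = F, the left side is true but the right side is false.

[⇐] Assume the antecedent. If r is true, ((p ⇒ u) ∧ (r ⇒ p)) ⇒ r reduces to true regardless of the other variables. If r is false, the antecedent cannot hold. Either way ((p ⇒ u) ∧ (r ⇒ p)) ⇒ r holds.

(⇒) fails; (⇐) holds.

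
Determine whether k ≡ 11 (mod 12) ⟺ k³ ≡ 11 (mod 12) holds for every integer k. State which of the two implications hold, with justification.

Both directions hold.

(→) Suppose k ≡ 11 (mod 12). Write k = 12j + 11. Then (12j + 11)³ = 1728j³ + 4752j² + 4356j + 1331 = 12(144j³ + 396j² + 363j + 110) + 11, so k³ ≡ 11 (mod 12).

(←) For the converse, argue contrapositively. If k ≢ 11 (mod 12), then k is congruent to one of 0, 1, 2, 3, 4, 5, 6, 7, 8, 9, 10 modulo 12, and these give k³ ≡ 0, 1, 8, 3, 4, 5, 0, 7, 8, 9, 4 respectively — never 11.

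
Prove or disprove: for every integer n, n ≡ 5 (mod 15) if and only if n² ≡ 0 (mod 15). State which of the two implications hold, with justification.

(⇒) fails and (⇐) fails.

(⇒) This fails: take n = 5. Then 5 ≡ 5 (mod 15), but 5² = 25 ≡ 10 (mod 15), not 0.

(⇐) This fails: take n = 0. Then 0² = 0 ≡ 0 (mod 15), yet 0 ≡ 0 (mod 15), not 5.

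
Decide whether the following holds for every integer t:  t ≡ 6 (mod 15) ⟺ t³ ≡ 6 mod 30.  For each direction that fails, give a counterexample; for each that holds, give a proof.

The forward direction fails; the converse holds.

Converse. The residues r modulo 30 with r³ ≡ 6 (mod 30) are exactly {6}, and each is ≡ 6 (mod 15).

Forward direction. This fails: take t = 21. Then 21 ≡ 6 (mod 15), but 21³ = 9261 ≡ 21 (mod 30), not 6.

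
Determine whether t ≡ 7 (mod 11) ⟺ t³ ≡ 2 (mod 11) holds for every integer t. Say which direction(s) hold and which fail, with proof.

(⇒) Suppose t ≡ 7 (mod 11). Write t = 11j + 7. Then (11j + 7)³ = 1331j³ + 2541j² + 1617j + 343 = 11(121j³ + 231j² + 147j + 31) + 2, so t³ ≡ 2 (mod 11).

(⇐) Conversely, suppose t³ ≡ 2 (mod 11). The only residue r in {0, …, 10} with r³ ≡ 2 (mod 11) is r = 7, so t ≡ 7 (mod 11).

Both directions hold.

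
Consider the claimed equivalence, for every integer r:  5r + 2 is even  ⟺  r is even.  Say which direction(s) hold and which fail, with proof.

Forward direction. Suppose 5r + 2 is even. Since 5 is odd, 5r and r have the same parity, so 5r + 2 ≡ r + 2 (mod 2). As 2 is even, 5r + 2 is even exactly when r is even. Thus r is even.

Converse. Suppose r is even; write r = 2j. Then 5r + 2 = 5·(2j) + 2 = 2·5j + 2, which is even.

Both implications hold.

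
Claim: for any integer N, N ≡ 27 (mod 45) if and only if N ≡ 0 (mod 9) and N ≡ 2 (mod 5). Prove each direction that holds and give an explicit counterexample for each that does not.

(→) Suppose N ≡ 27 (mod 45); write N = 45j + 27. Since 9 ∣ 45, reducing mod 9 gives N ≡ 27 ≡ 0 (mod 9); since 5 ∣ 45, reducing mod 5 gives N ≡ 27 ≡ 2 (mod 5).

(←) Conversely, if N ≡ 0 (mod 9) and N ≡ 2 (mod 5), then by the Chinese remainder theorem N ≡ 27 (mod 45). This is exactly N ≡ 27 (mod 45).

The biconditional holds.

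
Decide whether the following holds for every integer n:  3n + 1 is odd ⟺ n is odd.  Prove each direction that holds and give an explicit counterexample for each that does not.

(⇒) This fails: n = 2 gives 3n + 1 = 7, which is odd, but 2 is even, not odd.

(⇐) This also fails: n = 1 is odd, but 3n + 1 = 4 is even, not odd.

Both directions fail.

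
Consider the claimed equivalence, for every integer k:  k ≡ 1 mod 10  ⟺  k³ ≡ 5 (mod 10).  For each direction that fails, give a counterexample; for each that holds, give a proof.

(⇒) fails and (⇐) fails.

(⟹) This fails: take k = 1. Then 1 ≡ 1 (mod 10), but 1³ = 1 ≡ 1 (mod 10), not 5.

(⟸) This fails: take k = 5. Then 5³ = 125 ≡ 5 (mod 10), yet 5 ≡ 5 (mod 10), not 1.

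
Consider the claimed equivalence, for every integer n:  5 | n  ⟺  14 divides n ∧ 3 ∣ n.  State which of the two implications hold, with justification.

(→) This fails: take n = 5. Certainly 5 ∣ 5, but 14 ∤ 5.

(←) This fails: take n = 42. Both 14 ∣ 42 and 3 ∣ 42, yet 42 is not a multiple of 5 (since 42 = 8·5 + 2), so 5 ∤ 42.

Neither implication holds.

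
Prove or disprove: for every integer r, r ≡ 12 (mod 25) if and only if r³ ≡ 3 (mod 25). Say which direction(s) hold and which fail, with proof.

[⇒] Suppose r ≡ 12 (mod 25). Write r = 25j + 12. Then (25j + 12)³ = 15625j³ + 22500j² + 10800j + 1728 = 25(625j³ + 900j² + 432j + 69) + 3, so r³ ≡ 3 (mod 25).

[⇐] Conversely, suppose r³ ≡ 3 (mod 25). The only residue r in {0, …, 24} with r³ ≡ 3 (mod 25) is r = 12, so r ≡ 12 (mod 25).

Both directions hold.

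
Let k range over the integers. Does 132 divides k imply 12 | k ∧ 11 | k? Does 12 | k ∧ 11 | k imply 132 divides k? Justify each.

(←) Suppose 12 ∣ k and 11 ∣ k. Any common multiple of 12 and 11 is a multiple of their lcm; here gcd(12, 11) = 1, so lcm(12, 11) = 12·11 = 132, so 132 ∣ k.

(→) If 132 ∣ k, write k = 132q. Since 132 = 11·12, k = 12·(11q), so 12 ∣ k; and since 132 = 12·11, k = 11·(12q), so 11 ∣ k.

Both directions hold; the statement is true.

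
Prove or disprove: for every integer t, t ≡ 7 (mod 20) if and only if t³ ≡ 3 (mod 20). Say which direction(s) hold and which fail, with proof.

Both directions hold; the statement is true.

(⇒) Suppose t ≡ 7 (mod 20). Write t = 20j + 7. Then (20j + 7)³ = 8000j³ + 8400j² + 2940j + 343 = 20(400j³ + 420j² + 147j + 17) + 3, so t³ ≡ 3 (mod 20).

(⇐) Conversely, suppose t³ ≡ 3 (mod 20). The only residue r in {0, …, 19} with r³ ≡ 3 (mod 20) is r = 7, so t ≡ 7 (mod 20).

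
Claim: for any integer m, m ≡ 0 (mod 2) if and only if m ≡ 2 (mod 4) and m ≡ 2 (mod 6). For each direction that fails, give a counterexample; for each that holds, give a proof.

Only the reverse direction holds.

Converse. If m ≡ 2 (mod 4) and m ≡ 2 (mod 6), then by the Chinese remainder theorem m ≡ 2 (mod 12). Since 2 ≡ 0 (mod 2) and 2 ∣ 12, we get m ≡ 0 (mod 2).

Forward direction. This fails: m = 0 gives 0 ≡ 0 (mod 2) but 0 ≡ 0 (mod 4), so the conjunction on the right does not hold.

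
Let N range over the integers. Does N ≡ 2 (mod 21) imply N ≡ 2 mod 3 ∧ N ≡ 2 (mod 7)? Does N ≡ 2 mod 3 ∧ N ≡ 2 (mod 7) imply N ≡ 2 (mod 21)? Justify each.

Both directions hold.

(⇒) Suppose N ≡ 2 (mod 21); write N = 21j + 2. Since 3 ∣ 21, reducing mod 3 gives N ≡ 2 (mod 3); since 7 ∣ 21, reducing mod 7 gives N ≡ 2 (mod 7).

(⇐) Conversely, if N ≡ 2 (mod 3) and N ≡ 2 (mod 7), then by the Chinese remainder theorem N ≡ 2 (mod 21). This is exactly N ≡ 2 (mod 21).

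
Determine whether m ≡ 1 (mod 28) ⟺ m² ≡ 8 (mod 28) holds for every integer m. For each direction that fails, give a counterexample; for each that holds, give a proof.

(⇒) fails and (⇐) fails.

Forward direction. This fails: take m = 1. Then 1 ≡ 1 (mod 28), but 1² = 1 ≡ 1 (mod 28), not 8.

Converse. This fails: take m = 6. Then 6² = 36 ≡ 8 (mod 28), yet 6 ≡ 6 (mod 28), not 1.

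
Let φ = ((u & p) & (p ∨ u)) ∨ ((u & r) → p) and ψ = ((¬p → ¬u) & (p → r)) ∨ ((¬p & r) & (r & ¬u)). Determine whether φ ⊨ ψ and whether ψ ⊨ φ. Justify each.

(⇒) fails; (⇐) holds.

Forward direction. This fails. Under p = T, u = F, r = F, the left side is true but the right side is false.

Converse. Assume the antecedent. If p is true, the consequent reduces to true regardless of the other variables. If p is false, the antecedent forces (p = F, u = F, r = F) or (p = F, u = F, r = T), and the consequent holds there. Either way the consequent holds.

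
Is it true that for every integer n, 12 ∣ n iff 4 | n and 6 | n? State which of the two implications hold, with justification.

Both implications hold.

(⟹) If 12 ∣ n, write n = 12q. Since 12 = 3·4, n = 4·(3q), so 4 ∣ n; and since 12 = 2·6, n = 6·(2q), so 6 ∣ n.

(⟸) Suppose 4 ∣ n and 6 ∣ n. Any common multiple of 4 and 6 is a multiple of their lcm; here lcm(4, 6) = 4·6/gcd(4, 6) = 24/2 = 12, so 12 ∣ n.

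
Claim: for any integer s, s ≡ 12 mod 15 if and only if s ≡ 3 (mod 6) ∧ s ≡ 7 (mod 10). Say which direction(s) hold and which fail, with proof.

Only the reverse direction holds.

Converse. If s ≡ 3 (mod 6) and s ≡ 7 (mod 10), then by the Chinese remainder theorem s ≡ 27 (mod 30). Since 27 ≡ 12 (mod 15) and 15 ∣ 30, we get s ≡ 12 (mod 15).

Forward direction. This fails: s = 12 gives 12 ≡ 12 (mod 15) but 12 ≡ 0 (mod 6), so the conjunction on the right does not hold.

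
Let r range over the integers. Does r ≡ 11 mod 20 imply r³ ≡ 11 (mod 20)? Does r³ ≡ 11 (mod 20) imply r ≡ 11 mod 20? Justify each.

(⟸) Suppose r³ ≡ 11 (mod 20). The only residue r in {0, …, 19} with r³ ≡ 11 (mod 20) is r = 11, so r ≡ 11 (mod 20).

(⟹) Suppose r ≡ 11 mod 20. Write r = 20j + 11. Then (20j + 11)³ = 8000j³ + 13200j² + 7260j + 1331 = 20(400j³ + 660j² + 363j + 66) + 11, so r³ ≡ 11 (mod 20).

Both directions hold; the statement is true.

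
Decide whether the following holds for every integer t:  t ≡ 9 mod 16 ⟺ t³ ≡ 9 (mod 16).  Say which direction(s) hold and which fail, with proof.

Both implications hold.

Forward direction. Suppose t ≡ 9 mod 16. Write t = 16j + 9. Then (16j + 9)³ = 4096j³ + 6912j² + 3888j + 729 = 16(256j³ + 432j² + 243j + 45) + 9, so t³ ≡ 9 (mod 16).

Converse. Suppose t³ ≡ 9 (mod 16). The only residue r in {0, …, 15} with r³ ≡ 9 (mod 16) is r = 9, so t ≡ 9 (mod 16).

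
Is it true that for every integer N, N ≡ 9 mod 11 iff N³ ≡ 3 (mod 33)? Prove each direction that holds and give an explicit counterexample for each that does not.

(⟹) This fails: take N = 20. Then 20 ≡ 9 (mod 11), but 20³ = 8000 ≡ 14 (mod 33), not 3.

(⟸) Conversely, the residues r modulo 33 with r³ ≡ 3 (mod 33) are exactly {9}, and each is ≡ 9 (mod 11).

The forward direction fails; the converse holds.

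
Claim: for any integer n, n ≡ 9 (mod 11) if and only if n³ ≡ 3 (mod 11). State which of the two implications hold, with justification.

Equivalent; both directions hold.

(→) Suppose n ≡ 9 (mod 11). Write n = 11j + 9. Then (11j + 9)³ = 1331j³ + 3267j² + 2673j + 729 = 11(121j³ + 297j² + 243j + 66) + 3, so n³ ≡ 3 (mod 11).

(←) Conversely, suppose n³ ≡ 3 (mod 11). The only residue r in {0, …, 10} with r³ ≡ 3 (mod 11) is r = 9, so n ≡ 9 (mod 11).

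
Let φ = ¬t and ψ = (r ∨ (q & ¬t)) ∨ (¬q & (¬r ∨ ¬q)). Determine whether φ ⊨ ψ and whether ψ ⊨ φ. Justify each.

Only the forward implication holds.

(⟹) Assume the antecedent. If r is true, the consequent reduces to true regardless of the other variables. If r is false, the antecedent forces (r = F, q = F, t = F) or (r = F, q = T, t = F), and the consequent holds there. Either way the consequent holds.

(⟸) This fails. Under r = F, q = F, t = T, the left side is false but the right side is true.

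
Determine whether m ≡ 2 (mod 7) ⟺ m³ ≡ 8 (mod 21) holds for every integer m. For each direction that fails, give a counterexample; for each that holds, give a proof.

[⇒] This fails: take m = 9. Then 9 ≡ 2 (mod 7), but 9³ = 729 ≡ 15 (mod 21), not 8.

[⇐] This fails: take m = 8. Then 8³ = 512 ≡ 8 (mod 21), yet 8 ≡ 1 (mod 7), not 2.

Neither implication holds.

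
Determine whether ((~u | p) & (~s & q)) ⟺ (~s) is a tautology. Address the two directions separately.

(⟹) Assume the antecedent. If s is true, the antecedent cannot hold. If s is false, ~s reduces to true regardless of the other variables. Either way ~s holds.

(⟸) This fails. Under s = F, q = F, u = F, p = F, the left side is false but the right side is true.

Only the forward direction holds.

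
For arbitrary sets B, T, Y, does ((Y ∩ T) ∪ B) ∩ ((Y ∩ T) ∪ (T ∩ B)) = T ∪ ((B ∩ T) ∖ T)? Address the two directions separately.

Only the forward inclusion holds.

(⟹) Let x ∈ ((Y ∩ T) ∪ B) ∩ ((Y ∩ T) ∪ (T ∩ B)). Then either x ∈ B ∩ T and x ∉ Y; or x ∈ T ∩ Y and x ∉ B; or x ∈ B ∩ T ∩ Y. In each case x ∈ T ∪ ((B ∩ T) ∖ T), so ((Y ∩ T) ∪ B) ∩ ((Y ∩ T) ∪ (T ∩ B)) ⊆ T ∪ ((B ∩ T) ∖ T).

(⟸) This inclusion fails. Take B = ∅, T = {1}, Y = ∅; then 1 ∈ T ∪ ((B ∩ T) ∖ T) but 1 ∉ ((Y ∩ T) ∪ B) ∩ ((Y ∩ T) ∪ (T ∩ B)).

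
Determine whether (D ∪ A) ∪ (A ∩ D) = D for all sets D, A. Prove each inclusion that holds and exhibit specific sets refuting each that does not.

Only the reverse inclusion holds.

(⊇) Let x ∈ D. Then either x ∈ D and x ∉ A; or x ∈ D ∩ A. In each case x ∈ (D ∪ A) ∪ (A ∩ D), so D ⊆ (D ∪ A) ∪ (A ∩ D).

(⊆) This inclusion fails. Take D = ∅, A = {1}; then 1 ∈ (D ∪ A) ∪ (A ∩ D) but 1 ∉ D.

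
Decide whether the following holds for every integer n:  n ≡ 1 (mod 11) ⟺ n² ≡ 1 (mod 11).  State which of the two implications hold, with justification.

(→) Suppose n ≡ 1 (mod 11). Write n = 11j + 1. Then (11j + 1)² = 121j² + 22j + 1 = 11(11j² + 2j) + 1, so n² ≡ 1 (mod 11).

(←) This fails: take n = 10. Then 10² = 100 ≡ 1 (mod 11), yet 10 ≡ 10 (mod 11), not 1.

(⇒) holds; (⇐) fails.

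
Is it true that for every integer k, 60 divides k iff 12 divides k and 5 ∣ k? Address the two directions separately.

Both directions hold; the statement is true.

(⇒) If 60 ∣ k, write k = 60q. Since 60 = 5·12, k = 12·(5q), so 12 ∣ k; and since 60 = 12·5, k = 5·(12q), so 5 ∣ k.

(⇐) Suppose 12 ∣ k and 5 ∣ k. Any common multiple of 12 and 5 is a multiple of their lcm; here gcd(12, 5) = 1, so lcm(12, 5) = 12·5 = 60, so 60 ∣ k.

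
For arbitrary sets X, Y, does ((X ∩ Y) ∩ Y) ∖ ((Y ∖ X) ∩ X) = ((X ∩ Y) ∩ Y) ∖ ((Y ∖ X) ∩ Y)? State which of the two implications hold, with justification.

(⊆) Let x ∈ ((X ∩ Y) ∩ Y) ∖ ((Y ∖ X) ∩ X). Then x ∈ X ∩ Y, from which x ∈ ((X ∩ Y) ∩ Y) ∖ ((Y ∖ X) ∩ Y).

(⊇) Let x ∈ ((X ∩ Y) ∩ Y) ∖ ((Y ∖ X) ∩ Y). Then x ∈ X ∩ Y, from which x ∈ ((X ∩ Y) ∩ Y) ∖ ((Y ∖ X) ∩ X).

Both inclusions hold.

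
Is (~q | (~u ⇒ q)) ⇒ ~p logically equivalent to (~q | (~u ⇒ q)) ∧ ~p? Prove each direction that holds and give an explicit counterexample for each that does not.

Both implications hold.

[⇒] Assume the antecedent. If u is true, the antecedent forces (u = T, p = F, q = F) or (u = T, p = F, q = T), and (~q | (~u ⇒ q)) ∧ ~p holds there. If u is false, the antecedent forces (u = F, p = F, q = F) or (u = F, p = F, q = T), and (~q | (~u ⇒ q)) ∧ ~p holds there. Either way (~q | (~u ⇒ q)) ∧ ~p holds.

[⇐] Assume the antecedent. If u is true, the antecedent forces (u = T, p = F, q = F) or (u = T, p = F, q = T), and (~q | (~u ⇒ q)) ⇒ ~p holds there. If u is false, the antecedent forces (u = F, p = F, q = F) or (u = F, p = F, q = T), and (~q | (~u ⇒ q)) ⇒ ~p holds there. Either way (~q | (~u ⇒ q)) ⇒ ~p holds.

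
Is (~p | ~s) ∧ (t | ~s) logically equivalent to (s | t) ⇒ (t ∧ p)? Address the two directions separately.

(⇒) fails and (⇐) fails.

[⇒] This fails. Under t = T, p = F, s = F, the left side is true but the right side is false.

[⇐] This fails. Under t = T, p = T, s = T, the left side is false but the right side is true.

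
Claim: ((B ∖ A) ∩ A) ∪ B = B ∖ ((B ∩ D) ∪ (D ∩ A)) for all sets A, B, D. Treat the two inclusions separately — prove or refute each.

Forward inclusion. This inclusion fails. Take A = ∅, B = {1}, D = {1}; then 1 ∈ ((B ∖ A) ∩ A) ∪ B but 1 ∉ B ∖ ((B ∩ D) ∪ (D ∩ A)).

Reverse inclusion. Let x ∈ B ∖ ((B ∩ D) ∪ (D ∩ A)). Then either x ∈ B and x ∉ A, D; or x ∈ A ∩ B and x ∉ D. In each case x ∈ ((B ∖ A) ∩ A) ∪ B, so B ∖ ((B ∩ D) ∪ (D ∩ A)) ⊆ ((B ∖ A) ∩ A) ∪ B.

(⊆) fails; (⊇) holds.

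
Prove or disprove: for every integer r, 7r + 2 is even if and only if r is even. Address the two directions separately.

(→) Suppose 7r + 2 is even. Since 7 is odd, 7r and r have the same parity, so 7r + 2 ≡ r + 2 (mod 2). As 2 is even, 7r + 2 is even exactly when r is even. Thus r is even.

(←) Conversely, suppose r is even; write r = 2j. Then 7r + 2 = 7·(2j) + 2 = 2·7j + 2, which is even.

Equivalent; both directions hold.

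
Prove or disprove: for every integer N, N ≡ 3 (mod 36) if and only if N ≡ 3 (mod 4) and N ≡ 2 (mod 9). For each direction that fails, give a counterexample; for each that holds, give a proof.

Neither direction holds.

(⇒) This fails: N = 3 gives 3 ≡ 3 (mod 36) but 3 ≡ 3 (mod 9), so the conjunction on the right does not hold.

(⇐) This fails: N = 11 satisfies both congruences on the right (11 ≡ 3 mod 4 and 11 ≡ 2 mod 9) yet 11 ≡ 11 (mod 36), not 3.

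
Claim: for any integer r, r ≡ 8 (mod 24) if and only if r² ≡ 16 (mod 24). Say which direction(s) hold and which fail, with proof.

(⇒) Suppose r ≡ 8 (mod 24). Write r = 24j + 8. Then (24j + 8)² = 576j² + 384j + 64 = 24(24j² + 16j + 2) + 16, so r² ≡ 16 (mod 24).

(⇐) This fails: take r = 4. Then 4² = 16 ≡ 16 (mod 24), yet 4 ≡ 4 (mod 24), not 8.

The forward direction holds; the converse fails.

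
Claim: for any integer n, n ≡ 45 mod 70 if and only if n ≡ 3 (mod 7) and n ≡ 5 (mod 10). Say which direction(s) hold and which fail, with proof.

Both implications hold.

(⟹) Suppose n ≡ 45 (mod 70); write n = 70j + 45. Since 7 ∣ 70, reducing mod 7 gives n ≡ 45 ≡ 3 (mod 7); since 10 ∣ 70, reducing mod 10 gives n ≡ 45 ≡ 5 (mod 10).

(⟸) Conversely, if n ≡ 3 (mod 7) and n ≡ 5 (mod 10), then by the Chinese remainder theorem n ≡ 45 (mod 70). This is exactly n ≡ 45 (mod 70).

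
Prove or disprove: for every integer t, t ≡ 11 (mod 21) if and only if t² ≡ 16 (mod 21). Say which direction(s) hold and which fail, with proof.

Only the forward implication holds.

[⇐] This fails: take t = 4. Then 4² = 16 ≡ 16 (mod 21), yet 4 ≡ 4 (mod 21), not 11.

[⇒] Suppose t ≡ 11 (mod 21). Write t = 21j + 11. Then (21j + 11)² = 441j² + 462j + 121 = 21(21j² + 22j + 5) + 16, so t² ≡ 16 (mod 21).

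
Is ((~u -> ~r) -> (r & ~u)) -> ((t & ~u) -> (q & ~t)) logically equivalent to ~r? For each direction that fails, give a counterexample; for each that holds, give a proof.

Forward direction. This fails. Under r = T, t = F, u = F, q = F, the left side is true but the right side is false.

Converse. Assume the antecedent. If r is true, the antecedent cannot hold. If r is false, the consequent reduces to true regardless of the other variables. Either way the consequent holds.

The forward direction fails; the converse holds.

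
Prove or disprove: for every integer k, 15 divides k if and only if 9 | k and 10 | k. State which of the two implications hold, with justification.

(←) Suppose 9 ∣ k and 10 ∣ k. Any common multiple of 9 and 10 is a multiple of their lcm; here gcd(9, 10) = 1, so lcm(9, 10) = 9·10 = 90, so 90 ∣ k. Since 15 ∣ 90, it follows that 15 ∣ k.

(→) This fails: take k = 15. Certainly 15 ∣ 15, but 9 ∤ 15.

(⇒) fails; (⇐) holds.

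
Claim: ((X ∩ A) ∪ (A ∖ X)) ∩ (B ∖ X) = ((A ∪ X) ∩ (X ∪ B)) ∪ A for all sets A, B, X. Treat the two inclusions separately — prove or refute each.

Only the forward inclusion holds.

(⟹) Let x ∈ ((X ∩ A) ∪ (A ∖ X)) ∩ (B ∖ X). Then x ∈ A ∩ B and x ∉ X, from which x ∈ ((A ∪ X) ∩ (X ∪ B)) ∪ A.

(⟸) This inclusion fails. Take A = {1}, B = ∅, X = ∅; then 1 ∈ ((A ∪ X) ∩ (X ∪ B)) ∪ A but 1 ∉ ((X ∩ A) ∪ (A ∖ X)) ∩ (B ∖ X).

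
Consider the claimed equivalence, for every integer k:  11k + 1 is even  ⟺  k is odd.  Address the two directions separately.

[⇐] Suppose k is odd; write k = 2j + 1. Then 11k + 1 = 11·(2j + 1) + 1 = 2·11j + 12, which is even.

[⇒] Suppose 11k + 1 is even. Since 11 is odd, 11k and k have the same parity, so 11k + 1 ≡ k + 1 (mod 2). As 1 is odd, 11k + 1 is even exactly when k is odd. Thus k is odd.

Both directions hold; the statement is true.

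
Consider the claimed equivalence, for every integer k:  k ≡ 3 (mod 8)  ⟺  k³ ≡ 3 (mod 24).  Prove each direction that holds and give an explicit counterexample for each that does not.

(→) This fails: take k = 11. Then 11 ≡ 3 (mod 8), but 11³ = 1331 ≡ 11 (mod 24), not 3.

(←) Conversely, the residues r modulo 24 with r³ ≡ 3 (mod 24) are exactly {3}, and each is ≡ 3 (mod 8).

The forward direction fails; the converse holds.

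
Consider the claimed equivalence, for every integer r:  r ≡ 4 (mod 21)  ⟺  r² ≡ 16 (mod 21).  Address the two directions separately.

(⇒) holds; (⇐) fails.

(⇒) Suppose r ≡ 4 (mod 21). Write r = 21j + 4. Then (21j + 4)² = 441j² + 168j + 16 = 21(21j² + 8j) + 16, so r² ≡ 16 (mod 21).

(⇐) This fails: take r = 10. Then 10² = 100 ≡ 16 (mod 21), yet 10 ≡ 10 (mod 21), not 4.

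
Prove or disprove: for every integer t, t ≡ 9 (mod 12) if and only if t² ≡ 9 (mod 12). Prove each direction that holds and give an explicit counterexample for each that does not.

Only the forward implication holds.

Forward direction. Suppose t ≡ 9 (mod 12). Write t = 12j + 9. Then (12j + 9)² = 144j² + 216j + 81 = 12(12j² + 18j + 6) + 9, so t² ≡ 9 (mod 12).

Converse. This fails: take t = 3. Then 3² = 9 ≡ 9 (mod 12), yet 3 ≡ 3 (mod 12), not 9.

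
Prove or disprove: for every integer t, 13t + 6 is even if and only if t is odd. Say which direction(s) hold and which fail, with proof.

(⇒) fails and (⇐) fails.

(⟹) This fails: t = 0 gives 13t + 6 = 6, which is even, but 0 is even, not odd.

(⟸) This also fails: t = 5 is odd, but 13t + 6 = 71 is odd, not even.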